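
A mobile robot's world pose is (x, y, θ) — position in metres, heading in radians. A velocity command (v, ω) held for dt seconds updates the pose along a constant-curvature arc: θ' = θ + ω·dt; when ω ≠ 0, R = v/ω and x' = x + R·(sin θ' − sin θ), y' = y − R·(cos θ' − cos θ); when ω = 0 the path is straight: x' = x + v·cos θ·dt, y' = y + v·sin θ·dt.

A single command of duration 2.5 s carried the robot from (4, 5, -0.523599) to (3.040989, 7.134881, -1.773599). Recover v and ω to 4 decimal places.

Δθ = -1.773599 − -0.523599 = -1.250000
ω = Δθ/dt = -1.250000/2.5 = -0.5000
R = −Δy/(cos θ' − cos θ) = 2.0000
v = R·ω = 2.0000·-0.5000 = -1.0000

v = -1.0000, ω = -0.5000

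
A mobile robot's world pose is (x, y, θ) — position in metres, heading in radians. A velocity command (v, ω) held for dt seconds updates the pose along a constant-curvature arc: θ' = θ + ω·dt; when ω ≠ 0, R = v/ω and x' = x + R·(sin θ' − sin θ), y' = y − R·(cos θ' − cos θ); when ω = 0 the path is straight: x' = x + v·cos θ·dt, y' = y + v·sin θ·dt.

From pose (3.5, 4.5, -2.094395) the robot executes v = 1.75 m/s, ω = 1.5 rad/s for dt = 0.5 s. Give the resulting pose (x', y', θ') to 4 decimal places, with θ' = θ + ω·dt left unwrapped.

(3.3735, 3.6548, -1.3444)

θ' = -2.0944 + 1.5·0.5 = -1.3444
R = v/ω = 1.75/1.5 = 1.1667
x' = 3.5 + 1.1667·(sin -1.3444 − sin -2.0944) = 3.3735
y' = 4.5 − 1.1667·(cos -1.3444 − cos -2.0944) = 3.6548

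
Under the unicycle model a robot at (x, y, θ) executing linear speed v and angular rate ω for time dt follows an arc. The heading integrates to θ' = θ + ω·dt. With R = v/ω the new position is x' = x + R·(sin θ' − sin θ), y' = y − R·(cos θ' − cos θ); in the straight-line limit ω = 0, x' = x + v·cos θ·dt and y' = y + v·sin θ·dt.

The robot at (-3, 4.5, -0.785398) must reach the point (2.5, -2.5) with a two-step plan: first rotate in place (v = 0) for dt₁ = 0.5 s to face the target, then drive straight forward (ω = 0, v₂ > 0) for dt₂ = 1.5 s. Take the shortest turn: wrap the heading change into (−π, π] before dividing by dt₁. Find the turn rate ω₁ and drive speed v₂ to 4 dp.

heading to target = atan2(-2.5−4.5, 2.5−-3) = -0.9048
Δθ = wrap(-0.9048 − -0.7854) = -0.1194; ω₁ = Δθ/dt₁ = -0.2389
distance = √((2.5−-3)² + (-2.5−4.5)²) = 8.9022; v₂ = distance/dt₂ = 5.9348

ω₁ = -0.2389, v₂ = 5.9348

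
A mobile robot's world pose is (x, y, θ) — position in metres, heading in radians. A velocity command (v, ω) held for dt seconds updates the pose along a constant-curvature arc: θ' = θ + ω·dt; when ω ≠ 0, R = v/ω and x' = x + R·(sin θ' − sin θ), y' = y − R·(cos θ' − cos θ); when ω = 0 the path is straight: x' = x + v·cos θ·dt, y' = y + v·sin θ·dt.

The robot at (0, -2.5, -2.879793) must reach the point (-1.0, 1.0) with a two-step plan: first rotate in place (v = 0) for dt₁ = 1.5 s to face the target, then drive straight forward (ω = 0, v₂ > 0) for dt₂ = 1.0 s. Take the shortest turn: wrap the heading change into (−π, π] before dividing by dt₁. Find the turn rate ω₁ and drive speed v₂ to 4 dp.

ω₁ = -1.0362, v₂ = 3.6401

heading to target = atan2(1−-2.5, -1−0) = 1.8491
Δθ = wrap(1.8491 − -2.8798) = -1.5543; ω₁ = Δθ/dt₁ = -1.0362
distance = √((-1−0)² + (1−-2.5)²) = 3.6401; v₂ = distance/dt₂ = 3.6401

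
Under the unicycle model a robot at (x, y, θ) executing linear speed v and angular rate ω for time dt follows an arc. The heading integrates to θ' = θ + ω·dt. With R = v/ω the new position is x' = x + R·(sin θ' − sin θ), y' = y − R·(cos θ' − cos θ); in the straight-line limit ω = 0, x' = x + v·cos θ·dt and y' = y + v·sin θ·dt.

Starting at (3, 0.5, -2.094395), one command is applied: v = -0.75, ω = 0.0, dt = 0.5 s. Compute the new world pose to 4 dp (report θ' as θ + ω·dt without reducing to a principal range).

θ' = -2.0944 + 0.0·0.5 = -2.0944
ω = 0 → straight: x' = 3 + -0.75·cos(-2.0944)·0.5 = 3.1875
y' = 0.5 + -0.75·sin(-2.0944)·0.5 = 0.8248

(3.1875, 0.8248, -2.0944)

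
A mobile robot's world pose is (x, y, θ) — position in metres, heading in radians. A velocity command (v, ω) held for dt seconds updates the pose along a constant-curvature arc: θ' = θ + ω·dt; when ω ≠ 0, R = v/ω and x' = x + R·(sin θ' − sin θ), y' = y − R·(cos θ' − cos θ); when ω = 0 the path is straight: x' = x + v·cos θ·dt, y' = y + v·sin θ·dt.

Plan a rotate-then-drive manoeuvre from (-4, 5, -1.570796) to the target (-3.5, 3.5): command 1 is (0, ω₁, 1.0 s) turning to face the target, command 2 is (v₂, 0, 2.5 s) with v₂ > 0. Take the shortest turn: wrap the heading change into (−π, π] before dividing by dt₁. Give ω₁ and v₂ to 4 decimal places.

ω₁ = 0.3218, v₂ = 0.6325

heading to target = atan2(3.5−5, -3.5−-4) = -1.2490
Δθ = wrap(-1.2490 − -1.5708) = 0.3218; ω₁ = Δθ/dt₁ = 0.3218
distance = √((-3.5−-4)² + (3.5−5)²) = 1.5811; v₂ = distance/dt₂ = 0.6325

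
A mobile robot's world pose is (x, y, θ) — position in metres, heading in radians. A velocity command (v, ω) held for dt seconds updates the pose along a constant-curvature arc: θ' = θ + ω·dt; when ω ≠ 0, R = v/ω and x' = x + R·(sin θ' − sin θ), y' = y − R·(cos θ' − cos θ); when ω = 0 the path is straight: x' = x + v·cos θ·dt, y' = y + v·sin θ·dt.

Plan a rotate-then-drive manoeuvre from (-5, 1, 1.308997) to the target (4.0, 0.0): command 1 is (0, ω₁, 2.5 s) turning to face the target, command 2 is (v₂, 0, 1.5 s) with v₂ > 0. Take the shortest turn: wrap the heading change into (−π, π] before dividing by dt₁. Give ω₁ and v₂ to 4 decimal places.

heading to target = atan2(0−1, 4−-5) = -0.1107
Δθ = wrap(-0.1107 − 1.3090) = -1.4197; ω₁ = Δθ/dt₁ = -0.5679
distance = √((4−-5)² + (0−1)²) = 9.0554; v₂ = distance/dt₂ = 6.0369

ω₁ = -0.5679, v₂ = 6.0369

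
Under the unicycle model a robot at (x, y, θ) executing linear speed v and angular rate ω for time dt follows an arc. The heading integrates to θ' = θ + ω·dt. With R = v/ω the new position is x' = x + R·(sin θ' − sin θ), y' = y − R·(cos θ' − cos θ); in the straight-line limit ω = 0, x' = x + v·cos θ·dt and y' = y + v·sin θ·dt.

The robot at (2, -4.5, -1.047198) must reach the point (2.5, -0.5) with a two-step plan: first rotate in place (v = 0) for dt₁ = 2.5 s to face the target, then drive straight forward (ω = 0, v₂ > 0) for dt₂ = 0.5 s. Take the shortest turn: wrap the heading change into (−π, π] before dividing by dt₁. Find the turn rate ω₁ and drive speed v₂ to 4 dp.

ω₁ = 0.9975, v₂ = 8.0623

heading to target = atan2(-0.5−-4.5, 2.5−2) = 1.4464
Δθ = wrap(1.4464 − -1.0472) = 2.4936; ω₁ = Δθ/dt₁ = 0.9975
distance = √((2.5−2)² + (-0.5−-4.5)²) = 4.0311; v₂ = distance/dt₂ = 8.0623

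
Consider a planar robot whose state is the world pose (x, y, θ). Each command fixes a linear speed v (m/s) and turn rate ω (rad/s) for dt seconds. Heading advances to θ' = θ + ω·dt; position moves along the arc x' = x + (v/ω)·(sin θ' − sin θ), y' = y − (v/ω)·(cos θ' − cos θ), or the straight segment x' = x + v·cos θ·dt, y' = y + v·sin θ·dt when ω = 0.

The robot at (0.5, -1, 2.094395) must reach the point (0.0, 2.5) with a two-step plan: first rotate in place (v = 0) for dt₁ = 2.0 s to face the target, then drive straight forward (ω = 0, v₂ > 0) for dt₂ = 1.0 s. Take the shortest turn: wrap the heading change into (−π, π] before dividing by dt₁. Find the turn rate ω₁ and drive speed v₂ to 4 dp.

heading to target = atan2(2.5−-1, 0−0.5) = 1.7127
Δθ = wrap(1.7127 − 2.0944) = -0.3817; ω₁ = Δθ/dt₁ = -0.1909
distance = √((0−0.5)² + (2.5−-1)²) = 3.5355; v₂ = distance/dt₂ = 3.5355

ω₁ = -0.1909, v₂ = 3.5355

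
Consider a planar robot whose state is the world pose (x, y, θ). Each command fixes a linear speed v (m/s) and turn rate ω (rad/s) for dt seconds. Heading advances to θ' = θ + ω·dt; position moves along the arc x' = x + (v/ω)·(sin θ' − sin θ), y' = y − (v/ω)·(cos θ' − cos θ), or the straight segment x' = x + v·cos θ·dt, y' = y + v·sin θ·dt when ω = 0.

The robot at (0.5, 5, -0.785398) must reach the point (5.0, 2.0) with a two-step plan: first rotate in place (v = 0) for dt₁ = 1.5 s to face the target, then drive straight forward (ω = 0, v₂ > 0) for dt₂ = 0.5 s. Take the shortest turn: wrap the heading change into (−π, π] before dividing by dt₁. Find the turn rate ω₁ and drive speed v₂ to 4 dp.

heading to target = atan2(2−5, 5−0.5) = -0.5880
Δθ = wrap(-0.5880 − -0.7854) = 0.1974; ω₁ = Δθ/dt₁ = 0.1316
distance = √((5−0.5)² + (2−5)²) = 5.4083; v₂ = distance/dt₂ = 10.8167

ω₁ = 0.1316, v₂ = 10.8167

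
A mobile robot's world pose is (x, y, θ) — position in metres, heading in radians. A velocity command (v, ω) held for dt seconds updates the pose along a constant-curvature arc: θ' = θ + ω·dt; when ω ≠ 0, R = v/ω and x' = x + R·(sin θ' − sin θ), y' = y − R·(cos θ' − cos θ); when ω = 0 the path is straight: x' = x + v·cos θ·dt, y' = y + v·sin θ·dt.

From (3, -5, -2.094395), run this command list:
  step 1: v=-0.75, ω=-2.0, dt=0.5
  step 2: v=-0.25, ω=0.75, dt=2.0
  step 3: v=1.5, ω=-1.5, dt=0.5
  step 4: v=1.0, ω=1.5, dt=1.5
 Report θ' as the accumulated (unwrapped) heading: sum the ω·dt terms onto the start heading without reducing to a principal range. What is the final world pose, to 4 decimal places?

(3.7544, -6.2924, -0.0944)

step 1: θ'=-3.0944 (R=0.3750) → pose (3.3071, -4.8129, -3.0944)
step 2: θ'=-1.5944 (R=-0.3333) → pose (3.6246, -4.4878, -1.5944)
step 3: θ'=-2.3444 (R=-1.0000) → pose (3.3403, -5.1629, -2.3444)
step 4: θ'=-0.0944 (R=0.6667) → pose (3.7544, -6.2924, -0.0944)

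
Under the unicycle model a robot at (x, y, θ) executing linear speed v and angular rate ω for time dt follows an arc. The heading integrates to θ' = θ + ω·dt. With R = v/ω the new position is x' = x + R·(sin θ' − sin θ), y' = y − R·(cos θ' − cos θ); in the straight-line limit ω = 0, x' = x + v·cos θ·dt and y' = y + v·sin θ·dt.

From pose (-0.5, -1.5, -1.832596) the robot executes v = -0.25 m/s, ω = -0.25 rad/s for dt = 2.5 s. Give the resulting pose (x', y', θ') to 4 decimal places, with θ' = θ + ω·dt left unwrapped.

θ' = -1.8326 + -0.25·2.5 = -2.4576
R = v/ω = -0.25/-0.25 = 1.0000
x' = -0.5 + 1.0000·(sin -2.4576 − sin -1.8326) = -0.1660
y' = -1.5 − 1.0000·(cos -2.4576 − cos -1.8326) = -0.9838

(-0.1660, -0.9838, -2.4576)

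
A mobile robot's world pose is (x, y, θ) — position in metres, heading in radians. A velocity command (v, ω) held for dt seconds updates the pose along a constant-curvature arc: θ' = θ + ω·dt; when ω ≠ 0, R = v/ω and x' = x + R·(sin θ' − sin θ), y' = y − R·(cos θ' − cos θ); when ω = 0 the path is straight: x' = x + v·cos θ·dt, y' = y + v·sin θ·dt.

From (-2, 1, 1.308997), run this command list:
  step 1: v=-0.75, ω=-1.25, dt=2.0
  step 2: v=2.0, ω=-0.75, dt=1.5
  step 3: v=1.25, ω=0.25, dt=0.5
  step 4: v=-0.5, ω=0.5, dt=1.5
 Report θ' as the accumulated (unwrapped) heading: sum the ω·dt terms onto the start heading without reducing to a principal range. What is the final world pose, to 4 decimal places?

(-3.8698, -1.6381, -1.4410)

step 1: θ'=-1.1910 (R=0.6000) → pose (-3.1368, 0.9329, -1.1910)
step 2: θ'=-2.3160 (R=-2.6667) → pose (-3.6536, -1.8641, -2.3160)
step 3: θ'=-2.1910 (R=5.0000) → pose (-4.0476, -2.3487, -2.1910)
step 4: θ'=-1.4410 (R=-1.0000) → pose (-3.8698, -1.6381, -1.4410)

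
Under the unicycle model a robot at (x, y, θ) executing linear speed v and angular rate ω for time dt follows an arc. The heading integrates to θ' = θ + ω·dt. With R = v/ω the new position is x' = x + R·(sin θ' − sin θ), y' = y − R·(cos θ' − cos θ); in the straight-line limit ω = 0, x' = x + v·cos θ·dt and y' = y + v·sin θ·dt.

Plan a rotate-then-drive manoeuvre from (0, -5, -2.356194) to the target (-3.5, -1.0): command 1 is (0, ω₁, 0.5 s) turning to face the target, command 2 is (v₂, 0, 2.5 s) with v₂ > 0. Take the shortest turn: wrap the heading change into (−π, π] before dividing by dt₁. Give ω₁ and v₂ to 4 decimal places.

heading to target = atan2(-1−-5, -3.5−0) = 2.2896
Δθ = wrap(2.2896 − -2.3562) = -1.6374; ω₁ = Δθ/dt₁ = -3.2747
distance = √((-3.5−0)² + (-1−-5)²) = 5.3151; v₂ = distance/dt₂ = 2.1260

ω₁ = -3.2747, v₂ = 2.1260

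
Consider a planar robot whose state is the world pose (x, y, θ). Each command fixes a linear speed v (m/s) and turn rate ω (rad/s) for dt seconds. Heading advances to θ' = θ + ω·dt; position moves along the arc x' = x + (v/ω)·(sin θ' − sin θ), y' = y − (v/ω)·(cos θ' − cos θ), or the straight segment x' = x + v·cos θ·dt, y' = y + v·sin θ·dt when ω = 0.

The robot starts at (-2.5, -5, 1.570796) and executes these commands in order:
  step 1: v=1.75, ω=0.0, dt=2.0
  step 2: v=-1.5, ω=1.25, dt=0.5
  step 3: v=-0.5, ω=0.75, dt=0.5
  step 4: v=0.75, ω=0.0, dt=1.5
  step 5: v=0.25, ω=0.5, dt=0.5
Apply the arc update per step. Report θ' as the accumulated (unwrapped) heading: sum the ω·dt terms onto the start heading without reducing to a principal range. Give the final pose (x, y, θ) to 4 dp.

step 1: θ'=1.5708 (straight) → pose (-2.5000, -1.5000, 1.5708)
step 2: θ'=2.1958 (R=-1.2000) → pose (-2.2732, -2.2021, 2.1958)
step 3: θ'=2.5708 (R=-0.6667) → pose (-2.0927, -2.3730, 2.5708)
step 4: θ'=2.5708 (straight) → pose (-3.0394, -1.7652, 2.5708)
step 5: θ'=2.8208 (R=0.5000) → pose (-3.1519, -1.7114, 2.8208)

(-3.1519, -1.7114, 2.8208)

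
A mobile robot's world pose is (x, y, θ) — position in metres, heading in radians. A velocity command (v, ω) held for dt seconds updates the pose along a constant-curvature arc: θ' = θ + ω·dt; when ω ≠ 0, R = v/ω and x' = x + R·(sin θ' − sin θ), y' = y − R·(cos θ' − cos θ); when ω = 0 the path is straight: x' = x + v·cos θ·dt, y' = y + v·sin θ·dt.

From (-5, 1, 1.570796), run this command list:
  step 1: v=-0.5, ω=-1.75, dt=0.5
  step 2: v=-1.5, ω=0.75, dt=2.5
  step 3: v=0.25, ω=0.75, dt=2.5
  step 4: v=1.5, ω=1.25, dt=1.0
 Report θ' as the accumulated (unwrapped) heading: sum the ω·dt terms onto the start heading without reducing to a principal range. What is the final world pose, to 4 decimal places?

step 1: θ'=0.6958 (R=0.2857) → pose (-5.1026, 0.7807, 0.6958)
step 2: θ'=2.5708 (R=-2.0000) → pose (-4.9012, -2.4373, 2.5708)
step 3: θ'=4.4458 (R=0.3333) → pose (-5.4028, -2.6300, 4.4458)
step 4: θ'=5.6958 (R=1.2000) → pose (-4.9103, -3.9450, 5.6958)

(-4.9103, -3.9450, 5.6958)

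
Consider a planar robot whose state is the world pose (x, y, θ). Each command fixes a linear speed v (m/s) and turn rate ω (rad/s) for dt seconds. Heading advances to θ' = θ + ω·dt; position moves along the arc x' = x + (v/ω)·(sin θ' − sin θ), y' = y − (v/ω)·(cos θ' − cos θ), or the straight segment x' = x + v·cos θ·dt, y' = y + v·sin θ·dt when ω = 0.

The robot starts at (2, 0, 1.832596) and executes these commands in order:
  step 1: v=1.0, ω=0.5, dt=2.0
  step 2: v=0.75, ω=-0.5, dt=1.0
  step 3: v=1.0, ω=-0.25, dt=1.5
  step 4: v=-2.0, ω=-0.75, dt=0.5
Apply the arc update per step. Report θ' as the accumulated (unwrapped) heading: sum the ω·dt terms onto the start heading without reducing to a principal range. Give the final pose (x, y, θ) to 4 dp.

(-0.5662, 2.0588, 1.5826)

step 1: θ'=2.8326 (R=2.0000) → pose (0.6764, 1.3876, 2.8326)
step 2: θ'=2.3326 (R=-1.5000) → pose (0.0471, 1.7813, 2.3326)
step 3: θ'=1.9576 (R=-4.0000) → pose (-0.7630, 3.0333, 1.9576)
step 4: θ'=1.5826 (R=2.6667) → pose (-0.5662, 2.0588, 1.5826)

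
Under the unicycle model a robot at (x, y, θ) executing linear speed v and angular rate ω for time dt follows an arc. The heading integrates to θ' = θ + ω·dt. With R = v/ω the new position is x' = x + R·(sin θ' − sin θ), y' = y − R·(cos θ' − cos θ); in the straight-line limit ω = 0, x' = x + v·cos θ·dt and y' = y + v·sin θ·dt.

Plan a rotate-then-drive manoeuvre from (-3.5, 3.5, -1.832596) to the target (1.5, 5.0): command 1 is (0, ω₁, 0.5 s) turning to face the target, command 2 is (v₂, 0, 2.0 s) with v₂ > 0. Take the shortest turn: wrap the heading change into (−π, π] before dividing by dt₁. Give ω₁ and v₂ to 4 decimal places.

heading to target = atan2(5−3.5, 1.5−-3.5) = 0.2915
Δθ = wrap(0.2915 − -1.8326) = 2.1241; ω₁ = Δθ/dt₁ = 4.2481
distance = √((1.5−-3.5)² + (5−3.5)²) = 5.2202; v₂ = distance/dt₂ = 2.6101

ω₁ = 4.2481, v₂ = 2.6101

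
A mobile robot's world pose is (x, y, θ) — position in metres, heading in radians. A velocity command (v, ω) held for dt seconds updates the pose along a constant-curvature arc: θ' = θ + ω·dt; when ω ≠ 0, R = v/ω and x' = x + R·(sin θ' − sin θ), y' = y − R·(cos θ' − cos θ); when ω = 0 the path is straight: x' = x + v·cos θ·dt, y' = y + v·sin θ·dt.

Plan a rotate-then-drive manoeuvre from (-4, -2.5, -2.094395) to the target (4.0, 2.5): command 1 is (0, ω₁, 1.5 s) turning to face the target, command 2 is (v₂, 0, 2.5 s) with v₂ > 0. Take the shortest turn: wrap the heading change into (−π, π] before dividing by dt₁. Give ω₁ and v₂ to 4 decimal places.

heading to target = atan2(2.5−-2.5, 4−-4) = 0.5586
Δθ = wrap(0.5586 − -2.0944) = 2.6530; ω₁ = Δθ/dt₁ = 1.7687
distance = √((4−-4)² + (2.5−-2.5)²) = 9.4340; v₂ = distance/dt₂ = 3.7736

ω₁ = 1.7687, v₂ = 3.7736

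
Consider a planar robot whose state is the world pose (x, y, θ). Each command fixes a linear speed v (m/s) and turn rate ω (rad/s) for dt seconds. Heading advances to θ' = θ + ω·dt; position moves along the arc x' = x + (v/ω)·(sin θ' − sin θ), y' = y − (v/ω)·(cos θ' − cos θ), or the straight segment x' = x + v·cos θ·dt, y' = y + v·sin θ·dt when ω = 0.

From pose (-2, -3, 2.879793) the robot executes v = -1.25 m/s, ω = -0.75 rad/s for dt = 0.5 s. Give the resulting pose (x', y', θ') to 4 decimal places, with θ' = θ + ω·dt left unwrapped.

(-1.4403, -3.2699, 2.5048)

θ' = 2.8798 + -0.75·0.5 = 2.5048
R = v/ω = -1.25/-0.75 = 1.6667
x' = -2 + 1.6667·(sin 2.5048 − sin 2.8798) = -1.4403
y' = -3 − 1.6667·(cos 2.5048 − cos 2.8798) = -3.2699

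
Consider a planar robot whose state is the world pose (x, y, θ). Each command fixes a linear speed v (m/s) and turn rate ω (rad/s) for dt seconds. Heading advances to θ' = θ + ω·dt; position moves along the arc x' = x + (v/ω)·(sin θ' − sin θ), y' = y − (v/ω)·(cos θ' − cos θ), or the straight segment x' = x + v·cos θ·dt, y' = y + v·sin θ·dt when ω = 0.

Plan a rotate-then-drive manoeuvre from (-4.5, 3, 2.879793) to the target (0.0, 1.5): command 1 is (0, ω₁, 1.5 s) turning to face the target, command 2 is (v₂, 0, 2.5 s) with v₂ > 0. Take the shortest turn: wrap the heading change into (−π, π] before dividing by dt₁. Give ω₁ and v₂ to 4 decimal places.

heading to target = atan2(1.5−3, 0−-4.5) = -0.3218
Δθ = wrap(-0.3218 − 2.8798) = 3.0816; ω₁ = Δθ/dt₁ = 2.0544
distance = √((0−-4.5)² + (1.5−3)²) = 4.7434; v₂ = distance/dt₂ = 1.8974

ω₁ = 2.0544, v₂ = 1.8974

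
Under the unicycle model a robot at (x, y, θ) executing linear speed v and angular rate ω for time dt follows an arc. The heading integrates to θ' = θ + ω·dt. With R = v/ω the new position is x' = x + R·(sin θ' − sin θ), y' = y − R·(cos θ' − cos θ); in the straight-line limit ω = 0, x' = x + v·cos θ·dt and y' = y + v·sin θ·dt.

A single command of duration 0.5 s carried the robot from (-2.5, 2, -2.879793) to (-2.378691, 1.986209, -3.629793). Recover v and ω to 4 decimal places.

v = -0.2500, ω = -1.5000

Δθ = -3.629793 − -2.879793 = -0.750000
ω = Δθ/dt = -0.750000/0.5 = -1.5000
R = Δx/(sin θ' − sin θ) = 0.1667
v = R·ω = 0.1667·-1.5000 = -0.2500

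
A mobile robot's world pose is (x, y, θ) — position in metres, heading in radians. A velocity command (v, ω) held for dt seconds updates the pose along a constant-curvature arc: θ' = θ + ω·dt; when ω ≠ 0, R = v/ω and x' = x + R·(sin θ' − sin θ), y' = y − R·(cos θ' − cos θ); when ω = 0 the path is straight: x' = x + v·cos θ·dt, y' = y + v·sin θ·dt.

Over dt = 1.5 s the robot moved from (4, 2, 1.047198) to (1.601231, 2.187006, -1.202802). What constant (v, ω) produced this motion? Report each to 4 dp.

Δθ = -1.202802 − 1.047198 = -2.250000
ω = Δθ/dt = -2.250000/1.5 = -1.5000
R = Δx/(sin θ' − sin θ) = 1.3333
v = R·ω = 1.3333·-1.5000 = -2.0000

v = -2.0000, ω = -1.5000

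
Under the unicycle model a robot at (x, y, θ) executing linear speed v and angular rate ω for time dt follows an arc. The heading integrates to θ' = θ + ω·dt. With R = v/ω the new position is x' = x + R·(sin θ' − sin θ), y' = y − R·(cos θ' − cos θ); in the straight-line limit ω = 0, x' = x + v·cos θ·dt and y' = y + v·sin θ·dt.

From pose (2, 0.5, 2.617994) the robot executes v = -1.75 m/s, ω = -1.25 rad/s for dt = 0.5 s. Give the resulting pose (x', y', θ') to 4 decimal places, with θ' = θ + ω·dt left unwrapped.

(2.5771, -0.1388, 1.9930)

θ' = 2.6180 + -1.25·0.5 = 1.9930
R = v/ω = -1.75/-1.25 = 1.4000
x' = 2 + 1.4000·(sin 1.9930 − sin 2.6180) = 2.5771
y' = 0.5 − 1.4000·(cos 1.9930 − cos 2.6180) = -0.1388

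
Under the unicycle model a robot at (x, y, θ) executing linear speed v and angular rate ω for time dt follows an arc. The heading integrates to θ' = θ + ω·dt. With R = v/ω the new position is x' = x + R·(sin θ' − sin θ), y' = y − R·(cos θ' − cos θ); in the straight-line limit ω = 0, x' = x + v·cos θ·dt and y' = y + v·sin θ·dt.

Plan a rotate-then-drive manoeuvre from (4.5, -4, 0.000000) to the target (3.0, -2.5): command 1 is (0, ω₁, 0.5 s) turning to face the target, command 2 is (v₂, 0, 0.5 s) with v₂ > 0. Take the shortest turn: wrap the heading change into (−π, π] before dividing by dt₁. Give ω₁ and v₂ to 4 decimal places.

heading to target = atan2(-2.5−-4, 3−4.5) = 2.3562
Δθ = wrap(2.3562 − 0.0000) = 2.3562; ω₁ = Δθ/dt₁ = 4.7124
distance = √((3−4.5)² + (-2.5−-4)²) = 2.1213; v₂ = distance/dt₂ = 4.2426

ω₁ = 4.7124, v₂ = 4.2426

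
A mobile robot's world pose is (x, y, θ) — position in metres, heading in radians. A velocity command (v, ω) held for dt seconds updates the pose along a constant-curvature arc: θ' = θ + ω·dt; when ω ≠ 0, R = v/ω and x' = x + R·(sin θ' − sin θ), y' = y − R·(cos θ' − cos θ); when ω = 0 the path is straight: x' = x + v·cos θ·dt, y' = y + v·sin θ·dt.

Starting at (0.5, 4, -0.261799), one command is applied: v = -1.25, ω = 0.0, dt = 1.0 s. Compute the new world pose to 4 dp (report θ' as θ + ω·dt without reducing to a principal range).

θ' = -0.2618 + 0.0·1.0 = -0.2618
ω = 0 → straight: x' = 0.5 + -1.25·cos(-0.2618)·1.0 = -0.7074
y' = 4 + -1.25·sin(-0.2618)·1.0 = 4.3235

(-0.7074, 4.3235, -0.2618)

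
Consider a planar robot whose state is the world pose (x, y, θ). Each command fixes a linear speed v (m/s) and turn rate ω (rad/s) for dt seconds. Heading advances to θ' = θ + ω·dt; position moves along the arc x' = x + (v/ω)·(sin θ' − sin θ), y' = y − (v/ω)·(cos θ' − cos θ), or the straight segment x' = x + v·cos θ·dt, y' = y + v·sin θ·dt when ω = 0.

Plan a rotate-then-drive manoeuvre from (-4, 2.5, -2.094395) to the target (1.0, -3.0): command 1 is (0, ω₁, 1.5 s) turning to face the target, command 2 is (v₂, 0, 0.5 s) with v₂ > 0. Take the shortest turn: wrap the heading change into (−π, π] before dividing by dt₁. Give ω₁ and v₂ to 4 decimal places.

heading to target = atan2(-3−2.5, 1−-4) = -0.8330
Δθ = wrap(-0.8330 − -2.0944) = 1.2614; ω₁ = Δθ/dt₁ = 0.8409
distance = √((1−-4)² + (-3−2.5)²) = 7.4330; v₂ = distance/dt₂ = 14.8661

ω₁ = 0.8409, v₂ = 14.8661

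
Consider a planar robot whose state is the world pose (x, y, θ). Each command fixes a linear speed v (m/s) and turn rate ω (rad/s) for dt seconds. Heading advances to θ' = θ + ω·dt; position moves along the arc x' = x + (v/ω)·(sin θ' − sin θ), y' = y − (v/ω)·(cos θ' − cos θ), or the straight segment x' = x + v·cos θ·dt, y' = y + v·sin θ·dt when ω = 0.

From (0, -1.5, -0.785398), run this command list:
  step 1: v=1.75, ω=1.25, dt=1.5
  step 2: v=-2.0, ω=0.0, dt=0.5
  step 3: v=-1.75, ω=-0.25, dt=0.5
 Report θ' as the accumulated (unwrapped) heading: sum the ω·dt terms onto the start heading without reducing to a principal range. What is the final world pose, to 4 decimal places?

step 1: θ'=1.0896 (R=1.4000) → pose (2.2310, -1.1580, 1.0896)
step 2: θ'=1.0896 (straight) → pose (1.7681, -2.0445, 1.0896)
step 3: θ'=0.9646 (R=7.0000) → pose (1.3158, -2.7928, 0.9646)

(1.3158, -2.7928, 0.9646)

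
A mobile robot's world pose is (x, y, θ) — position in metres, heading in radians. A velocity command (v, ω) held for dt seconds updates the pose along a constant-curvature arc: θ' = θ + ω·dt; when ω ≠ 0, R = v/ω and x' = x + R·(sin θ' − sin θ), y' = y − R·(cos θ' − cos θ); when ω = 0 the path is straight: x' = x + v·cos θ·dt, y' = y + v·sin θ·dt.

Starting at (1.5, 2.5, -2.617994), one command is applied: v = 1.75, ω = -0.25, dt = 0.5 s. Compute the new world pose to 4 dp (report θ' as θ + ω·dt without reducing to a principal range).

(0.7169, 2.1109, -2.7430)

θ' = -2.6180 + -0.25·0.5 = -2.7430
R = v/ω = 1.75/-0.25 = -7.0000
x' = 1.5 + -7.0000·(sin -2.7430 − sin -2.6180) = 0.7169
y' = 2.5 − -7.0000·(cos -2.7430 − cos -2.6180) = 2.1109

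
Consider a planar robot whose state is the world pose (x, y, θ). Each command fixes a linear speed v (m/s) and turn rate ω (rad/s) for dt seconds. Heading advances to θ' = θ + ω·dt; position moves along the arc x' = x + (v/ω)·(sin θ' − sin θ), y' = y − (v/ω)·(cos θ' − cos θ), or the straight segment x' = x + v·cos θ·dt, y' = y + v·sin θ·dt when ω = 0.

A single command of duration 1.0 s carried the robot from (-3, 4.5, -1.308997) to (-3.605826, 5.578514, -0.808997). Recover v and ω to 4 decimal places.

v = -1.2500, ω = 0.5000

Δθ = -0.808997 − -1.308997 = 0.500000
ω = Δθ/dt = 0.500000/1.0 = 0.5000
R = −Δy/(cos θ' − cos θ) = -2.5000
v = R·ω = -2.5000·0.5000 = -1.2500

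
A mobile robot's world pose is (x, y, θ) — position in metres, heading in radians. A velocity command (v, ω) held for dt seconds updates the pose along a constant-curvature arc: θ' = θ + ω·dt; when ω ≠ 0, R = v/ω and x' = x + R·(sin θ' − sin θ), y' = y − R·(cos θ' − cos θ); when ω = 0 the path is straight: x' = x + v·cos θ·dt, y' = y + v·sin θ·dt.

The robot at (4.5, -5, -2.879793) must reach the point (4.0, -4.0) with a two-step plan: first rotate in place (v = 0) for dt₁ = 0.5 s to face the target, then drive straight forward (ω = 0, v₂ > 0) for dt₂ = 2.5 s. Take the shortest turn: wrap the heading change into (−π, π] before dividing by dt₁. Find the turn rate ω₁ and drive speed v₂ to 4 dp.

ω₁ = -2.7379, v₂ = 0.4472

heading to target = atan2(-4−-5, 4−4.5) = 2.0344
Δθ = wrap(2.0344 − -2.8798) = -1.3689; ω₁ = Δθ/dt₁ = -2.7379
distance = √((4−4.5)² + (-4−-5)²) = 1.1180; v₂ = distance/dt₂ = 0.4472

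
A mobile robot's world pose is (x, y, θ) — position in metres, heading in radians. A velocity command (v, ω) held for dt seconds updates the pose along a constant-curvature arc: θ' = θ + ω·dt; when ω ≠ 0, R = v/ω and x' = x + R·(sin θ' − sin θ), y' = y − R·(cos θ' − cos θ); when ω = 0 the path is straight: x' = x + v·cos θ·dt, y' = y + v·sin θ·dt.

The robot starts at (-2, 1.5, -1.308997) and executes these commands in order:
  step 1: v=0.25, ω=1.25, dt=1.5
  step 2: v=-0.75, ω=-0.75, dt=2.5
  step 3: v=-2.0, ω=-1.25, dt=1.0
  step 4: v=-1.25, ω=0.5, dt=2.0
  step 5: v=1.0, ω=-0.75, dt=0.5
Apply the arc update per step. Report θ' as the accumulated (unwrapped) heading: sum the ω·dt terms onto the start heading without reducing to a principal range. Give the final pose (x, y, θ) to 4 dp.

step 1: θ'=0.5660 (R=0.2000) → pose (-1.6996, 1.3830, 0.5660)
step 2: θ'=-1.3090 (R=1.0000) → pose (-3.2018, 1.9682, -1.3090)
step 3: θ'=-2.5590 (R=1.6000) → pose (-2.5366, 3.7184, -2.5590)
step 4: θ'=-1.5590 (R=-2.5000) → pose (-1.4122, 5.8354, -1.5590)
step 5: θ'=-1.9340 (R=-1.3333) → pose (-1.4991, 5.3460, -1.9340)

(-1.4991, 5.3460, -1.9340)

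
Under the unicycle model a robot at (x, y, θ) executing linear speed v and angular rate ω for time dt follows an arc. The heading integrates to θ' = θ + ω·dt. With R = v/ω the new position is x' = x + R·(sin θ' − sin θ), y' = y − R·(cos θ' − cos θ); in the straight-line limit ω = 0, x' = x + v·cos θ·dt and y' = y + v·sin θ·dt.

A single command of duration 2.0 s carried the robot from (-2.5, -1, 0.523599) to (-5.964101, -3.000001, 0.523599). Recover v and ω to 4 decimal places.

Δθ = 0.523599 − 0.523599 = 0.000000
ω = Δθ/dt = 0.000000/2.0 = 0.0000
ω = 0 → v = (Δx·cos θ + Δy·sin θ)/dt = -2.0000

v = -2.0000, ω = 0.0000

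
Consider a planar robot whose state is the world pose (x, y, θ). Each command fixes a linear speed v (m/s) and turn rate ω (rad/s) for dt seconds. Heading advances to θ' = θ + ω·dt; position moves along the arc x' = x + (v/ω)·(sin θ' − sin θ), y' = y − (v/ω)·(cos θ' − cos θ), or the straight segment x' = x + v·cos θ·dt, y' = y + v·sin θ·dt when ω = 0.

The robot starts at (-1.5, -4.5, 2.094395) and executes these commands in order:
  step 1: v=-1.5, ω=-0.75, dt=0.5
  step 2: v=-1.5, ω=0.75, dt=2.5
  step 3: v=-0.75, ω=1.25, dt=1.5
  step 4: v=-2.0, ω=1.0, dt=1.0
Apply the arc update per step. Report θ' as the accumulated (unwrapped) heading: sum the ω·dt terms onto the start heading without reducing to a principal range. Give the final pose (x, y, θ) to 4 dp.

(-0.0516, -5.1627, 6.4694)

step 1: θ'=1.7194 (R=2.0000) → pose (-1.2541, -5.2039, 1.7194)
step 2: θ'=3.5944 (R=-2.0000) → pose (1.5988, -6.7062, 3.5944)
step 3: θ'=5.4694 (R=-0.6000) → pose (1.7725, -5.7547, 5.4694)
step 4: θ'=6.4694 (R=-2.0000) → pose (-0.0516, -5.1627, 6.4694)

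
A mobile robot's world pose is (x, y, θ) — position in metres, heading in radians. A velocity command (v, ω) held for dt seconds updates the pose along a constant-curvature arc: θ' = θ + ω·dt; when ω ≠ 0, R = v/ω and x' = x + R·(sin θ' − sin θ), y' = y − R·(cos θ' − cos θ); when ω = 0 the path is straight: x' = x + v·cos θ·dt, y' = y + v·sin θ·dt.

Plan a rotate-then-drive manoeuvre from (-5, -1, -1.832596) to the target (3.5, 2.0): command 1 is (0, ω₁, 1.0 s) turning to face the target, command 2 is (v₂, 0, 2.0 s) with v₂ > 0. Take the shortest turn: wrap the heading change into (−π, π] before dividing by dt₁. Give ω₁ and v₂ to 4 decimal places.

heading to target = atan2(2−-1, 3.5−-5) = 0.3393
Δθ = wrap(0.3393 − -1.8326) = 2.1719; ω₁ = Δθ/dt₁ = 2.1719
distance = √((3.5−-5)² + (2−-1)²) = 9.0139; v₂ = distance/dt₂ = 4.5069

ω₁ = 2.1719, v₂ = 4.5069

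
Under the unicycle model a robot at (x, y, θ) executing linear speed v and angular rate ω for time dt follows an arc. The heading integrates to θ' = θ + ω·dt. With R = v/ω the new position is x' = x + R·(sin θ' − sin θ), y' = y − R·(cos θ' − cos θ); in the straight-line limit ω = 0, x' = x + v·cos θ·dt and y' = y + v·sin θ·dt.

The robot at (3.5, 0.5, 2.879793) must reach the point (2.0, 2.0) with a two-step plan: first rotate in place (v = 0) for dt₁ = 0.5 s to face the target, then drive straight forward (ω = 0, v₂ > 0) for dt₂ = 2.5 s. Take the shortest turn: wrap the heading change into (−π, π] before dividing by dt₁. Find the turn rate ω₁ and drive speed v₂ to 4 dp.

ω₁ = -1.0472, v₂ = 0.8485

heading to target = atan2(2−0.5, 2−3.5) = 2.3562
Δθ = wrap(2.3562 − 2.8798) = -0.5236; ω₁ = Δθ/dt₁ = -1.0472
distance = √((2−3.5)² + (2−0.5)²) = 2.1213; v₂ = distance/dt₂ = 0.8485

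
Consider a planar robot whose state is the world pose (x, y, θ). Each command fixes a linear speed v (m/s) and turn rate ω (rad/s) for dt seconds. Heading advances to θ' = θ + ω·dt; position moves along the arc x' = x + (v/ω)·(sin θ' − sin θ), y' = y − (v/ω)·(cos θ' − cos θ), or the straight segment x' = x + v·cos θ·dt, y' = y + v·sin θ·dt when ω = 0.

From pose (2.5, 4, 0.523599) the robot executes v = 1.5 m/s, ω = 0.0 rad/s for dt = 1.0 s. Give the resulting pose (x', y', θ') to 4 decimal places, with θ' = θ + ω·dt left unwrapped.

(3.7990, 4.7500, 0.5236)

θ' = 0.5236 + 0.0·1.0 = 0.5236
ω = 0 → straight: x' = 2.5 + 1.5·cos(0.5236)·1.0 = 3.7990
y' = 4 + 1.5·sin(0.5236)·1.0 = 4.7500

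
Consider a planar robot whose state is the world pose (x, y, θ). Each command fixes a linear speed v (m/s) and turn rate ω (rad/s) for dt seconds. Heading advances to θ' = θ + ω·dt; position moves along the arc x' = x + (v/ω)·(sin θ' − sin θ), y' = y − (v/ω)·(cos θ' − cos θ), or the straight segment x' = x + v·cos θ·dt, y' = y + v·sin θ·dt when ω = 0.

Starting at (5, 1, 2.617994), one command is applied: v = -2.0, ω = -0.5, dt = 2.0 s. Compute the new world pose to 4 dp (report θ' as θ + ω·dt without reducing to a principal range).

θ' = 2.6180 + -0.5·2.0 = 1.6180
R = v/ω = -2.0/-0.5 = 4.0000
x' = 5 + 4.0000·(sin 1.6180 − sin 2.6180) = 6.9955
y' = 1 − 4.0000·(cos 1.6180 − cos 2.6180) = -2.2754

(6.9955, -2.2754, 1.6180)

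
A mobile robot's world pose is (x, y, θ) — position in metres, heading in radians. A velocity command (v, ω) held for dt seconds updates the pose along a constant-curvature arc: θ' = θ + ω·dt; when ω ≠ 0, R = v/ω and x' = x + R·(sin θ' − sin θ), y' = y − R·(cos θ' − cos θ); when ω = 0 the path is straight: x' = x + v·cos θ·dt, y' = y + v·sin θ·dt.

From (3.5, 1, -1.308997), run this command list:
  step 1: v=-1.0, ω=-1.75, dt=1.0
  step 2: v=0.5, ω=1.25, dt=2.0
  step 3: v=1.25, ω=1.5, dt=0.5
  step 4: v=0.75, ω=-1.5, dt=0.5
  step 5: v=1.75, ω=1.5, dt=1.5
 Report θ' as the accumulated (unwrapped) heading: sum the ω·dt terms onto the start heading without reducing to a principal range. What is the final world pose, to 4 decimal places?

(6.5629, 1.9299, 1.6910)

step 1: θ'=-3.0590 (R=0.5714) → pose (4.0048, 1.7174, -3.0590)
step 2: θ'=-0.5590 (R=0.4000) → pose (3.8257, 0.9796, -0.5590)
step 3: θ'=0.1910 (R=0.8333) → pose (4.4258, 0.8679, 0.1910)
step 4: θ'=-0.5590 (R=-0.5000) → pose (4.7859, 0.8009, -0.5590)
step 5: θ'=1.6910 (R=1.1667) → pose (6.5629, 1.9299, 1.6910)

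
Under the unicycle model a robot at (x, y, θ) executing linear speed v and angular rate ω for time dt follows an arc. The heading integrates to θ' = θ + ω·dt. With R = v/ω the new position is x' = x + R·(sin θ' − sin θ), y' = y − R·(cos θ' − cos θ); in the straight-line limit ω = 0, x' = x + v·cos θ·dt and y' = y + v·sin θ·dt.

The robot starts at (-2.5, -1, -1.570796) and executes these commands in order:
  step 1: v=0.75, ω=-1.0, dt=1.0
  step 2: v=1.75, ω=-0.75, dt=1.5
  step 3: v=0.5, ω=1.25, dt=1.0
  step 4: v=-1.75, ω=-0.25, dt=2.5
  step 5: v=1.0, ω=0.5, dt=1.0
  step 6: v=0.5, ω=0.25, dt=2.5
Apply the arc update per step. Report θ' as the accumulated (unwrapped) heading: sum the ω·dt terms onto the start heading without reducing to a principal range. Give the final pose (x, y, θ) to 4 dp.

step 1: θ'=-2.5708 (R=-0.7500) → pose (-2.8448, -1.6311, -2.5708)
step 2: θ'=-3.6958 (R=-2.3333) → pose (-5.3334, -1.6518, -3.6958)
step 3: θ'=-2.4458 (R=0.4000) → pose (-5.8003, -1.6849, -2.4458)
step 4: θ'=-3.0708 (R=7.0000) → pose (-1.8085, -0.0752, -3.0708)
step 5: θ'=-2.5708 (R=2.0000) → pose (-2.7477, -0.3872, -2.5708)
step 6: θ'=-1.9458 (R=2.0000) → pose (-3.5281, -1.3376, -1.9458)

(-3.5281, -1.3376, -1.9458)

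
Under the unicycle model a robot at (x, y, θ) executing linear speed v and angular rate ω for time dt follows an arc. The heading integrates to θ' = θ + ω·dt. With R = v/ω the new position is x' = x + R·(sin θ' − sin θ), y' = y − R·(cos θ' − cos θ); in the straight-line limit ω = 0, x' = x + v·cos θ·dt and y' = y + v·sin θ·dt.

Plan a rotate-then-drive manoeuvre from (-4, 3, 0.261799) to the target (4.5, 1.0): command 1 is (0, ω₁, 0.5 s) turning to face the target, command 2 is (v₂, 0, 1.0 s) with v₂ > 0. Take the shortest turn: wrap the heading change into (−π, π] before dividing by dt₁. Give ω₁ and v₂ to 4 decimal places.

ω₁ = -0.9858, v₂ = 8.7321

heading to target = atan2(1−3, 4.5−-4) = -0.2311
Δθ = wrap(-0.2311 − 0.2618) = -0.4929; ω₁ = Δθ/dt₁ = -0.9858
distance = √((4.5−-4)² + (1−3)²) = 8.7321; v₂ = distance/dt₂ = 8.7321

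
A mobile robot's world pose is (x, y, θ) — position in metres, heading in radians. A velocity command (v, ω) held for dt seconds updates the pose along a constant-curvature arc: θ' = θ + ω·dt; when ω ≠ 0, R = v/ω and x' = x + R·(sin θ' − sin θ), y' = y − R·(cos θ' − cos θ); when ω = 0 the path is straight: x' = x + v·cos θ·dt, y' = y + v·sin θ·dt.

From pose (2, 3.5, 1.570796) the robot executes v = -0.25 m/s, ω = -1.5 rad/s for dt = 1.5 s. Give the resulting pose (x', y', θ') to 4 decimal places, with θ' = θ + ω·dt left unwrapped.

(1.7286, 3.3703, -0.6792)

θ' = 1.5708 + -1.5·1.5 = -0.6792
R = v/ω = -0.25/-1.5 = 0.1667
x' = 2 + 0.1667·(sin -0.6792 − sin 1.5708) = 1.7286
y' = 3.5 − 0.1667·(cos -0.6792 − cos 1.5708) = 3.3703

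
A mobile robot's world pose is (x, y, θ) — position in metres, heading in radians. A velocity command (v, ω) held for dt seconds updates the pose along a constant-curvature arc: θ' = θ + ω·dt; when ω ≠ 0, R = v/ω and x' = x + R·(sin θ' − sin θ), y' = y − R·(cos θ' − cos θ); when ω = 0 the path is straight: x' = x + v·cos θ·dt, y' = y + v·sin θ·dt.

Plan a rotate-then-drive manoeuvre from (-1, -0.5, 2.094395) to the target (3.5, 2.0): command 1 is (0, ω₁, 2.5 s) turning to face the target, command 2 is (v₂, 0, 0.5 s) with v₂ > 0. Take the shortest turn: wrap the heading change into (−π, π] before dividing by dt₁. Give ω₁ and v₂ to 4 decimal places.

heading to target = atan2(2−-0.5, 3.5−-1) = 0.5071
Δθ = wrap(0.5071 − 2.0944) = -1.5873; ω₁ = Δθ/dt₁ = -0.6349
distance = √((3.5−-1)² + (2−-0.5)²) = 5.1478; v₂ = distance/dt₂ = 10.2956

ω₁ = -0.6349, v₂ = 10.2956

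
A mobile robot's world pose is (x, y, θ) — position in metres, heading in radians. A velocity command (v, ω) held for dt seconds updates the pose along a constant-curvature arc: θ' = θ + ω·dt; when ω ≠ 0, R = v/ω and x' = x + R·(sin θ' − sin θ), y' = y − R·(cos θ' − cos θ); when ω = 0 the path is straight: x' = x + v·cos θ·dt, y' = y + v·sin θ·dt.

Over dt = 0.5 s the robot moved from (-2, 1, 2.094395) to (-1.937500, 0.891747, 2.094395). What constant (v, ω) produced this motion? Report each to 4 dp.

v = -0.2500, ω = 0.0000

Δθ = 2.094395 − 2.094395 = 0.000000
ω = Δθ/dt = 0.000000/0.5 = 0.0000
ω = 0 → v = (Δx·cos θ + Δy·sin θ)/dt = -0.2500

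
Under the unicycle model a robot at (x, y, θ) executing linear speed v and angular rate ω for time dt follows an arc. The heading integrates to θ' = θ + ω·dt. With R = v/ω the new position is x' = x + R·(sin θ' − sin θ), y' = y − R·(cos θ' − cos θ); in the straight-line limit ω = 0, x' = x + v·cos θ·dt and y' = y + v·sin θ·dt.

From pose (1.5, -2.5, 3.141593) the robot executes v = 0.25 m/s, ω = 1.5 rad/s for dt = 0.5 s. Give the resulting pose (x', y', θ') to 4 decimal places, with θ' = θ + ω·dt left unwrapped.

θ' = 3.1416 + 1.5·0.5 = 3.8916
R = v/ω = 0.25/1.5 = 0.1667
x' = 1.5 + 0.1667·(sin 3.8916 − sin 3.1416) = 1.3864
y' = -2.5 − 0.1667·(cos 3.8916 − cos 3.1416) = -2.5447

(1.3864, -2.5447, 3.8916)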